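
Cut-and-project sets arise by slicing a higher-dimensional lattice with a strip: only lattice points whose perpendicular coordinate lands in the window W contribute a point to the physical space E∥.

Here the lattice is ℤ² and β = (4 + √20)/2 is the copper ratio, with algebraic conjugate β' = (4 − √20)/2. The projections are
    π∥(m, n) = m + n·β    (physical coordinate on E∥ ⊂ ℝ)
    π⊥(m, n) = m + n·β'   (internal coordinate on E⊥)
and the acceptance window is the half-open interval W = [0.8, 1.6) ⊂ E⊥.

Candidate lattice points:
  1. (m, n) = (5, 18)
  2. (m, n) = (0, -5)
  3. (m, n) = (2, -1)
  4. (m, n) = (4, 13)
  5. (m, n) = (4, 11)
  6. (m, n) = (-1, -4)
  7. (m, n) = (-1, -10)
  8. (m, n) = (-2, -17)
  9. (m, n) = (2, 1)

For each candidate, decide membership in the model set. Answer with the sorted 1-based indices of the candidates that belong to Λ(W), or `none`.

Compute β' = (4−√20)/2 = -0.236068, so π⊥(m,n) = m -0.236068·n.
candidate 1: (m,n)=(5,18) → π∥ = 5+18·β ≈ 81.249224, π⊥ = 5+18·β' ≈ 0.750776 ∉ [0.8, 1.6) ⇒ out
candidate 2: (m,n)=(0,-5) → π∥ = 0-5·β ≈ -21.180340, π⊥ = 0-5·β' ≈ 1.180340 ∈ [0.8, 1.6) ⇒ IN Λ
candidate 3: (m,n)=(2,-1) → π∥ = 2-1·β ≈ -2.236068, π⊥ = 2-1·β' ≈ 2.236068 ∉ [0.8, 1.6) ⇒ out
candidate 4: (m,n)=(4,13) → π∥ = 4+13·β ≈ 59.068884, π⊥ = 4+13·β' ≈ 0.931116 ∈ [0.8, 1.6) ⇒ IN Λ
candidate 5: (m,n)=(4,11) → π∥ = 4+11·β ≈ 50.596748, π⊥ = 4+11·β' ≈ 1.403252 ∈ [0.8, 1.6) ⇒ IN Λ
candidate 6: (m,n)=(-1,-4) → π∥ = -1-4·β ≈ -17.944272, π⊥ = -1-4·β' ≈ -0.055728 ∉ [0.8, 1.6) ⇒ out
candidate 7: (m,n)=(-1,-10) → π∥ = -1-10·β ≈ -43.360680, π⊥ = -1-10·β' ≈ 1.360680 ∈ [0.8, 1.6) ⇒ IN Λ
candidate 8: (m,n)=(-2,-17) → π∥ = -2-17·β ≈ -74.013156, π⊥ = -2-17·β' ≈ 2.013156 ∉ [0.8, 1.6) ⇒ out
candidate 9: (m,n)=(2,1) → π∥ = 2+1·β ≈ 6.236068, π⊥ = 2+1·β' ≈ 1.763932 ∉ [0.8, 1.6) ⇒ out

2, 4, 5, 7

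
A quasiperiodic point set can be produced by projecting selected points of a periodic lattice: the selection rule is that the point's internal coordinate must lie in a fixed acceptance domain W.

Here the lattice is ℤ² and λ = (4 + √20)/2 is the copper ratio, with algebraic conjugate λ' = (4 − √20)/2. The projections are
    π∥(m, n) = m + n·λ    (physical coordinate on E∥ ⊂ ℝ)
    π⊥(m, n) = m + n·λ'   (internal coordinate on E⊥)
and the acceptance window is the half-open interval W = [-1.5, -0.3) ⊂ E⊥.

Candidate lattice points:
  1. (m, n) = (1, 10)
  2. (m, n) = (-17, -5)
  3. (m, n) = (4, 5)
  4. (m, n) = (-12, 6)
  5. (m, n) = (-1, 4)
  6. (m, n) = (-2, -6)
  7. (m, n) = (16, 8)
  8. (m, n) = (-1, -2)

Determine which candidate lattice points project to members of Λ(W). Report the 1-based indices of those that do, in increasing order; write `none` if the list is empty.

Compute λ' = (4−√20)/2 = -0.236068, so π⊥(m,n) = m -0.236068·n.
candidate 1: (m,n)=(1,10) → π∥ = 1+10·λ ≈ 43.360680, π⊥ = 1+10·λ' ≈ -1.360680 ∈ [-1.5, -0.3) ⇒ IN Λ
candidate 2: (m,n)=(-17,-5) → π∥ = -17-5·λ ≈ -38.180340, π⊥ = -17-5·λ' ≈ -15.819660 ∉ [-1.5, -0.3) ⇒ out
candidate 3: (m,n)=(4,5) → π∥ = 4+5·λ ≈ 25.180340, π⊥ = 4+5·λ' ≈ 2.819660 ∉ [-1.5, -0.3) ⇒ out
candidate 4: (m,n)=(-12,6) → π∥ = -12+6·λ ≈ 13.416408, π⊥ = -12+6·λ' ≈ -13.416408 ∉ [-1.5, -0.3) ⇒ out
candidate 5: (m,n)=(-1,4) → π∥ = -1+4·λ ≈ 15.944272, π⊥ = -1+4·λ' ≈ -1.944272 ∉ [-1.5, -0.3) ⇒ out
candidate 6: (m,n)=(-2,-6) → π∥ = -2-6·λ ≈ -27.416408, π⊥ = -2-6·λ' ≈ -0.583592 ∈ [-1.5, -0.3) ⇒ IN Λ
candidate 7: (m,n)=(16,8) → π∥ = 16+8·λ ≈ 49.888544, π⊥ = 16+8·λ' ≈ 14.111456 ∉ [-1.5, -0.3) ⇒ out
candidate 8: (m,n)=(-1,-2) → π∥ = -1-2·λ ≈ -9.472136, π⊥ = -1-2·λ' ≈ -0.527864 ∈ [-1.5, -0.3) ⇒ IN Λ

1, 6, 8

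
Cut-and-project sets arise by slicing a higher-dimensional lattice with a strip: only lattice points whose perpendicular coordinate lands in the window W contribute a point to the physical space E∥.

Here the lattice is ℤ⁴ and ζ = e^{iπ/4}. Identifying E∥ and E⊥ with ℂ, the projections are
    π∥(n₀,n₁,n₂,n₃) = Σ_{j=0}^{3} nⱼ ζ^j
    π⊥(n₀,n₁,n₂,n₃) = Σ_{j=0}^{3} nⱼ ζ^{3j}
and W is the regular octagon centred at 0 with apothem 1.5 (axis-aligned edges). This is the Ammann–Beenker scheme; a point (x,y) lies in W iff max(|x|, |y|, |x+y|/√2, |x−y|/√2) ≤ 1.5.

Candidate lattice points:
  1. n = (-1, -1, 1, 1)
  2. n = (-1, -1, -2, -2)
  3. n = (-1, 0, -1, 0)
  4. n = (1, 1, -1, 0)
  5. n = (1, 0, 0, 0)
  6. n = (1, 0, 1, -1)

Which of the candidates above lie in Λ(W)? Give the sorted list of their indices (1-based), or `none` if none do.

With ζ = e^{iπ/4} the internal vectors are ζ^0,ζ^3,ζ^6,ζ^9.
#1 (-1, -1, 1, 1): internal (0.41421, -1.00000); octagon support 1.00000 vs apothem 1.5 → ∈ W
#2 (-1, -1, -2, -2): internal (-1.70711, -0.12132); octagon support 1.70711 vs apothem 1.5 → ∉ W
#3 (-1, 0, -1, 0): internal (-1.00000, 1.00000); octagon support 1.41421 vs apothem 1.5 → ∈ W
#4 (1, 1, -1, 0): internal (0.29289, 1.70711); octagon support 1.70711 vs apothem 1.5 → ∉ W
#5 (1, 0, 0, 0): internal (1.00000, 0.00000); octagon support 1.00000 vs apothem 1.5 → ∈ W
#6 (1, 0, 1, -1): internal (0.29289, -1.70711); octagon support 1.70711 vs apothem 1.5 → ∉ W

1, 3, 5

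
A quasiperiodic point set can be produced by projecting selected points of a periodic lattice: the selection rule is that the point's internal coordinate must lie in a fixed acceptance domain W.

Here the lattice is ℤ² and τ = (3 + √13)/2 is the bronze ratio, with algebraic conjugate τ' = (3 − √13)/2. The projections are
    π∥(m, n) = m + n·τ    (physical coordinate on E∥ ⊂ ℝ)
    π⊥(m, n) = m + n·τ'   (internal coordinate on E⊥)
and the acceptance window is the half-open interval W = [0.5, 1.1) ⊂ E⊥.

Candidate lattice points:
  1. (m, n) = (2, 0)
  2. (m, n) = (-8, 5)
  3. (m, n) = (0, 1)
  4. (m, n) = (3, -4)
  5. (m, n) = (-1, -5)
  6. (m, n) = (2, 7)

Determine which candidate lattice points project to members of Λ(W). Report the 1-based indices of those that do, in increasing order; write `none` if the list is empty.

5

Compute τ' = (3−√13)/2 = -0.3028, so π⊥(m,n) = m -0.3028·n.
[1] lift (2,0): star map gives 2.0000; window check 0.5 ≤ 2.0000 < 1.1 is false → out
[2] lift (-8,5): star map gives -9.5139; window check 0.5 ≤ -9.5139 < 1.1 is false → out
[3] lift (0,1): star map gives -0.3028; window check 0.5 ≤ -0.3028 < 1.1 is false → out
[4] lift (3,-4): star map gives 4.2111; window check 0.5 ≤ 4.2111 < 1.1 is false → out
[5] lift (-1,-5): star map gives 0.5139; window check 0.5 ≤ 0.5139 < 1.1 is true → IN Λ
[6] lift (2,7): star map gives -0.1194; window check 0.5 ≤ -0.1194 < 1.1 is false → out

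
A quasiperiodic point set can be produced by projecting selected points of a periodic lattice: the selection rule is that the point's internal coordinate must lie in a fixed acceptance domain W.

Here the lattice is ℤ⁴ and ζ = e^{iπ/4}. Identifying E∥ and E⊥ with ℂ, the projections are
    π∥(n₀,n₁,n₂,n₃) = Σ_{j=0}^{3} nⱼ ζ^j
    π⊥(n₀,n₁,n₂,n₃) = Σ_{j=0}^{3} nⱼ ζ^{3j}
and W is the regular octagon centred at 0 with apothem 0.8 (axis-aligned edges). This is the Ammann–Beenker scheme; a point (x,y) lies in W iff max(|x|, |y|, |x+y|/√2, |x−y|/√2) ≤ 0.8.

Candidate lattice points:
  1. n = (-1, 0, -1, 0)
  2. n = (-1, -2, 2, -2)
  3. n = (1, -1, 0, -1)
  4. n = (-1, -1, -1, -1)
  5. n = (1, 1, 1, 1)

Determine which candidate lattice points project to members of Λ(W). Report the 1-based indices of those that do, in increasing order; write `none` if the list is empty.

none

With ζ = e^{iπ/4} the internal vectors are ζ^0,ζ^3,ζ^6,ζ^9.
candidate 1: n = (-1, 0, -1, 0) → π⊥ ≈ (-1.00000, +1.00000); max(|x|,|y|,|x±y|/√2) = 1.41421 > 0.8 ⇒ ∉ W
candidate 2: n = (-1, -2, 2, -2) → π⊥ ≈ (-1.00000, -4.82843); max(|x|,|y|,|x±y|/√2) = 4.82843 > 0.8 ⇒ ∉ W
candidate 3: n = (1, -1, 0, -1) → π⊥ ≈ (+1.00000, -1.41421); max(|x|,|y|,|x±y|/√2) = 1.70711 > 0.8 ⇒ ∉ W
candidate 4: n = (-1, -1, -1, -1) → π⊥ ≈ (-1.00000, -0.41421); max(|x|,|y|,|x±y|/√2) = 1.00000 > 0.8 ⇒ ∉ W
candidate 5: n = (1, 1, 1, 1) → π⊥ ≈ (+1.00000, +0.41421); max(|x|,|y|,|x±y|/√2) = 1.00000 > 0.8 ⇒ ∉ W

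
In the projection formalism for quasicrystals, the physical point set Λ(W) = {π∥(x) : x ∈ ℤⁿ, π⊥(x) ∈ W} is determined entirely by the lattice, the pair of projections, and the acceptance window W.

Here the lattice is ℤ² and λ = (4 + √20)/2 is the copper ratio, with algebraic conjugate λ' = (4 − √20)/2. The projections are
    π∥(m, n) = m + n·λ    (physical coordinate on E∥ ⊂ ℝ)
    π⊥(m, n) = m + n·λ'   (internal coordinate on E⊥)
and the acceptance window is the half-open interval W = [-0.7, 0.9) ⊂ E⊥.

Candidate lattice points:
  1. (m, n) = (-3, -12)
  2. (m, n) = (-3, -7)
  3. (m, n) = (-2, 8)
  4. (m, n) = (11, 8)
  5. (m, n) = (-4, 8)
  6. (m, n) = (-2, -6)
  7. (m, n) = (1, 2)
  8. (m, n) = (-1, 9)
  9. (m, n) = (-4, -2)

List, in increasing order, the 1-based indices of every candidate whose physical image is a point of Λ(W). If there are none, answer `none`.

1, 6, 7

λ' = (4−√20)/2 ≈ -0.2361.
#1 (-3,-12): internal coord -3 + (-12)·λ' = -0.1672; -0.1672 ∈ [-0.7, 0.9) → IN Λ
#2 (-3,-7): internal coord -3 + (-7)·λ' = -1.3475; -1.3475 ∉ [-0.7, 0.9) → out
#3 (-2,8): internal coord -2 + (8)·λ' = -3.8885; -3.8885 ∉ [-0.7, 0.9) → out
#4 (11,8): internal coord 11 + (8)·λ' = +9.1115; +9.1115 ∉ [-0.7, 0.9) → out
#5 (-4,8): internal coord -4 + (8)·λ' = -5.8885; -5.8885 ∉ [-0.7, 0.9) → out
#6 (-2,-6): internal coord -2 + (-6)·λ' = -0.5836; -0.5836 ∈ [-0.7, 0.9) → IN Λ
#7 (1,2): internal coord 1 + (2)·λ' = +0.5279; +0.5279 ∈ [-0.7, 0.9) → IN Λ
#8 (-1,9): internal coord -1 + (9)·λ' = -3.1246; -3.1246 ∉ [-0.7, 0.9) → out
#9 (-4,-2): internal coord -4 + (-2)·λ' = -3.5279; -3.5279 ∉ [-0.7, 0.9) → out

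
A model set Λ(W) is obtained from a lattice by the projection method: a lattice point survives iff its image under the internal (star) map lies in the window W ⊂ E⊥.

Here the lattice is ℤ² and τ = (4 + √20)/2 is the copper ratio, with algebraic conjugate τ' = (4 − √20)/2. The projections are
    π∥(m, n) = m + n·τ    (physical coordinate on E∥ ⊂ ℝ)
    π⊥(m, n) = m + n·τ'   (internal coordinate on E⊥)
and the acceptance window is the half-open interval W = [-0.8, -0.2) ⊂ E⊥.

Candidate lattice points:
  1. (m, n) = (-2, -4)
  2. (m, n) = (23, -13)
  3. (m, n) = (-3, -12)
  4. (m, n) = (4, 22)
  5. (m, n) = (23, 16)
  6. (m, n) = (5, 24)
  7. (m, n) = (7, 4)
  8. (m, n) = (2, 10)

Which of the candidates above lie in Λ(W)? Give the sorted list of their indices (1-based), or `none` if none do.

Compute τ' = (4−√20)/2 = -0.236068, so π⊥(m,n) = m -0.236068·n.
[1] lift (-2,-4): star map gives -1.055728; window check -0.8 ≤ -1.055728 < -0.2 is false → out
[2] lift (23,-13): star map gives 26.068884; window check -0.8 ≤ 26.068884 < -0.2 is false → out
[3] lift (-3,-12): star map gives -0.167184; window check -0.8 ≤ -0.167184 < -0.2 is false → out
[4] lift (4,22): star map gives -1.193496; window check -0.8 ≤ -1.193496 < -0.2 is false → out
[5] lift (23,16): star map gives 19.222912; window check -0.8 ≤ 19.222912 < -0.2 is false → out
[6] lift (5,24): star map gives -0.665631; window check -0.8 ≤ -0.665631 < -0.2 is true → IN Λ
[7] lift (7,4): star map gives 6.055728; window check -0.8 ≤ 6.055728 < -0.2 is false → out
[8] lift (2,10): star map gives -0.360680; window check -0.8 ≤ -0.360680 < -0.2 is true → IN Λ

6, 8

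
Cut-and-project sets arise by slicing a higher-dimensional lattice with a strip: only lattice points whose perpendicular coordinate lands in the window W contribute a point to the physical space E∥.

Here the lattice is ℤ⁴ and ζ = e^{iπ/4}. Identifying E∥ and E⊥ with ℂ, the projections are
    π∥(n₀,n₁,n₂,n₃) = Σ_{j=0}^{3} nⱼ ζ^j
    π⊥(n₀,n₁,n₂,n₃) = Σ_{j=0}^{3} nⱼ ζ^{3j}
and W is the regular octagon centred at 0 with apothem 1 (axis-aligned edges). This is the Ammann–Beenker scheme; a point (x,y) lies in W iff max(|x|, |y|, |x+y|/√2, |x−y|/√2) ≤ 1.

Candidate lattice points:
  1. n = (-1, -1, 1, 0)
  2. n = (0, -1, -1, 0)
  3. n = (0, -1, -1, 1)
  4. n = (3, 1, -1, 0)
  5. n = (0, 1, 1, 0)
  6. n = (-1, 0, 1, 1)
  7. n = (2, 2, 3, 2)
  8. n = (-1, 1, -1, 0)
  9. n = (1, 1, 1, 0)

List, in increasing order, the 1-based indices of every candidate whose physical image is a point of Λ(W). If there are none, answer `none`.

With ζ = e^{iπ/4} the internal vectors are ζ^0,ζ^3,ζ^6,ζ^9.
#1 (-1, -1, 1, 0): internal (-0.29289, -1.70711); octagon support 1.70711 vs apothem 1 → ∉ W
#2 (0, -1, -1, 0): internal (0.70711, 0.29289); octagon support 0.70711 vs apothem 1 → ∈ W
#3 (0, -1, -1, 1): internal (1.41421, 1.00000); octagon support 1.70711 vs apothem 1 → ∉ W
#4 (3, 1, -1, 0): internal (2.29289, 1.70711); octagon support 2.82843 vs apothem 1 → ∉ W
#5 (0, 1, 1, 0): internal (-0.70711, -0.29289); octagon support 0.70711 vs apothem 1 → ∈ W
#6 (-1, 0, 1, 1): internal (-0.29289, -0.29289); octagon support 0.41421 vs apothem 1 → ∈ W
#7 (2, 2, 3, 2): internal (2.00000, -0.17157); octagon support 2.00000 vs apothem 1 → ∉ W
#8 (-1, 1, -1, 0): internal (-1.70711, 1.70711); octagon support 2.41421 vs apothem 1 → ∉ W
#9 (1, 1, 1, 0): internal (0.29289, -0.29289); octagon support 0.41421 vs apothem 1 → ∈ W

2, 5, 6, 9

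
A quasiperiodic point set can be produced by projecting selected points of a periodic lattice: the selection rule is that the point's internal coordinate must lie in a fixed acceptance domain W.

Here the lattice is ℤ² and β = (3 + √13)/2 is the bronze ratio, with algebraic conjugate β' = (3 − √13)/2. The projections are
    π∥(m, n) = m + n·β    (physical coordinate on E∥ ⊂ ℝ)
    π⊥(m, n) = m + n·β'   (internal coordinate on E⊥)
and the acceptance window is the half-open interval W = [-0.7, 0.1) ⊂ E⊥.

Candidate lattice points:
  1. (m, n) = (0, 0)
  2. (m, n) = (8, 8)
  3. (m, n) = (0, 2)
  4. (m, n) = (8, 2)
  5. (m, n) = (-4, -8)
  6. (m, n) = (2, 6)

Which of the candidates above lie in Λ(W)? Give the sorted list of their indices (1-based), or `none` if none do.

Numerically β ≈ 3.3028 and β' = −1/β ≈ -0.3028.
#1 (0,0): internal coord 0 + (0)·β' = +0.0000; +0.0000 ∈ [-0.7, 0.1) → IN Λ
#2 (8,8): internal coord 8 + (8)·β' = +5.5778; +5.5778 ∉ [-0.7, 0.1) → out
#3 (0,2): internal coord 0 + (2)·β' = -0.6056; -0.6056 ∈ [-0.7, 0.1) → IN Λ
#4 (8,2): internal coord 8 + (2)·β' = +7.3944; +7.3944 ∉ [-0.7, 0.1) → out
#5 (-4,-8): internal coord -4 + (-8)·β' = -1.5778; -1.5778 ∉ [-0.7, 0.1) → out
#6 (2,6): internal coord 2 + (6)·β' = +0.1833; +0.1833 ∉ [-0.7, 0.1) → out

1, 3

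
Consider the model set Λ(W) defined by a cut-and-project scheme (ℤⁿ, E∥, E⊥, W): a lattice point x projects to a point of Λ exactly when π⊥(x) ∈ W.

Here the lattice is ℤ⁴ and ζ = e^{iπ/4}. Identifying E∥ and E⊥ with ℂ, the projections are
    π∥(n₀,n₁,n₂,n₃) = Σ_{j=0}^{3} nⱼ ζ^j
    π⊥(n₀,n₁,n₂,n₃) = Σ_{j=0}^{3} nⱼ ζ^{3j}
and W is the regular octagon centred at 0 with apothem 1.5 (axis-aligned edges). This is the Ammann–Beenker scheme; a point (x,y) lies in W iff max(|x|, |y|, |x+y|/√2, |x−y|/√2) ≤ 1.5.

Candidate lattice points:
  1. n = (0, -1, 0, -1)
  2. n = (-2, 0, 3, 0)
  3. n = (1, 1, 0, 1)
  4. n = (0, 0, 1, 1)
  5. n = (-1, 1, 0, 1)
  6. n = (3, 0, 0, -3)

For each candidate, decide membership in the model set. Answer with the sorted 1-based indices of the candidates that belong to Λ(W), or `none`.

1, 4

Internal map: ζ^{3j} for j=0..3 gives (1,0), (−√2/2,√2/2), (0,−1), (√2/2,√2/2).
candidate 1: n = (0, -1, 0, -1) → π⊥ ≈ (+0.0000, -1.4142); max(|x|,|y|,|x±y|/√2) = 1.4142 ≤ 1.5 ⇒ ∈ W
candidate 2: n = (-2, 0, 3, 0) → π⊥ ≈ (-2.0000, -3.0000); max(|x|,|y|,|x±y|/√2) = 3.5355 > 1.5 ⇒ ∉ W
candidate 3: n = (1, 1, 0, 1) → π⊥ ≈ (+1.0000, +1.4142); max(|x|,|y|,|x±y|/√2) = 1.7071 > 1.5 ⇒ ∉ W
candidate 4: n = (0, 0, 1, 1) → π⊥ ≈ (+0.7071, -0.2929); max(|x|,|y|,|x±y|/√2) = 0.7071 ≤ 1.5 ⇒ ∈ W
candidate 5: n = (-1, 1, 0, 1) → π⊥ ≈ (-1.0000, +1.4142); max(|x|,|y|,|x±y|/√2) = 1.7071 > 1.5 ⇒ ∉ W
candidate 6: n = (3, 0, 0, -3) → π⊥ ≈ (+0.8787, -2.1213); max(|x|,|y|,|x±y|/√2) = 2.1213 > 1.5 ⇒ ∉ W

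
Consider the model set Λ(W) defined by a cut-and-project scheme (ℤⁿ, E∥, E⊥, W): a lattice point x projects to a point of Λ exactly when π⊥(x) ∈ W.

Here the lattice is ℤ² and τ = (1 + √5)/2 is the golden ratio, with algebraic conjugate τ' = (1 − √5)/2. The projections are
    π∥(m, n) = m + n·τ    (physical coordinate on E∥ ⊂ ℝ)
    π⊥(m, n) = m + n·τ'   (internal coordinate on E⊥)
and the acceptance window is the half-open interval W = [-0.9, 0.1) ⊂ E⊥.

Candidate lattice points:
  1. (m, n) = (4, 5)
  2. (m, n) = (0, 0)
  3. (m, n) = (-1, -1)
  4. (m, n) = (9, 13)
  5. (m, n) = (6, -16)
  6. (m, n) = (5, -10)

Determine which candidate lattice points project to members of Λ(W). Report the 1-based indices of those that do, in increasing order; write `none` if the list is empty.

2, 3

τ' = (1−√5)/2 ≈ -0.6180.
#1 (4,5): internal coord 4 + (5)·τ' = +0.9098; +0.9098 ∉ [-0.9, 0.1) → out
#2 (0,0): internal coord 0 + (0)·τ' = +0.0000; +0.0000 ∈ [-0.9, 0.1) → IN Λ
#3 (-1,-1): internal coord -1 + (-1)·τ' = -0.3820; -0.3820 ∈ [-0.9, 0.1) → IN Λ
#4 (9,13): internal coord 9 + (13)·τ' = +0.9656; +0.9656 ∉ [-0.9, 0.1) → out
#5 (6,-16): internal coord 6 + (-16)·τ' = +15.8885; +15.8885 ∉ [-0.9, 0.1) → out
#6 (5,-10): internal coord 5 + (-10)·τ' = +11.1803; +11.1803 ∉ [-0.9, 0.1) → out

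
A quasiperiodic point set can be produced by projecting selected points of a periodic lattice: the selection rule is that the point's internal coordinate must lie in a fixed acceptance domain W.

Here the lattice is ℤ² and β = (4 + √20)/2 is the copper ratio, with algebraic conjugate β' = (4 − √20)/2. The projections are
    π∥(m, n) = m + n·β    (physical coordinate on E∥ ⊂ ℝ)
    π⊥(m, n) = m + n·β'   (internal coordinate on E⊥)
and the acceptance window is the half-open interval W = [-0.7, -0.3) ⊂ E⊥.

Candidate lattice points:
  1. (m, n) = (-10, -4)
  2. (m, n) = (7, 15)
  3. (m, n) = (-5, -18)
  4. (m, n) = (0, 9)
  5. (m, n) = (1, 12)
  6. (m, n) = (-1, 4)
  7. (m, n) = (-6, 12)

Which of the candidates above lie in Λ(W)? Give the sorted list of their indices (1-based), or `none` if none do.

none

Compute β' = (4−√20)/2 = -0.236068, so π⊥(m,n) = m -0.236068·n.
#1 (-10,-4): internal coord -10 + (-4)·β' = -9.055728; -9.055728 ∉ [-0.7, -0.3) → out
#2 (7,15): internal coord 7 + (15)·β' = +3.458980; +3.458980 ∉ [-0.7, -0.3) → out
#3 (-5,-18): internal coord -5 + (-18)·β' = -0.750776; -0.750776 ∉ [-0.7, -0.3) → out
#4 (0,9): internal coord 0 + (9)·β' = -2.124612; -2.124612 ∉ [-0.7, -0.3) → out
#5 (1,12): internal coord 1 + (12)·β' = -1.832816; -1.832816 ∉ [-0.7, -0.3) → out
#6 (-1,4): internal coord -1 + (4)·β' = -1.944272; -1.944272 ∉ [-0.7, -0.3) → out
#7 (-6,12): internal coord -6 + (12)·β' = -8.832816; -8.832816 ∉ [-0.7, -0.3) → out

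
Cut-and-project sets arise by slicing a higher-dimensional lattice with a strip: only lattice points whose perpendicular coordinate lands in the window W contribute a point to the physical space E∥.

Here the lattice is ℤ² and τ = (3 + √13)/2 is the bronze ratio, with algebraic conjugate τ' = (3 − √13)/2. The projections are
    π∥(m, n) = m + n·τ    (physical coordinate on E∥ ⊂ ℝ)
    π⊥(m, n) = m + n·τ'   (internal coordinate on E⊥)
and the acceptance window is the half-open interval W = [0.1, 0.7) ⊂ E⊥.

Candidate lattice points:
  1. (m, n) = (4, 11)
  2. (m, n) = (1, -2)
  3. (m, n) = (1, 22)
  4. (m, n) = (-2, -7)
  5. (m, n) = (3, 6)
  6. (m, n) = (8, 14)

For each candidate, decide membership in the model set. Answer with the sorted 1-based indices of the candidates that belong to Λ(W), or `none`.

1, 4

τ' = (3−√13)/2 ≈ -0.30278.
candidate 1: (m,n)=(4,11) → π∥ = 4+11·τ ≈ 40.33053, π⊥ = 4+11·τ' ≈ 0.66947 ∈ [0.1, 0.7) ⇒ IN Λ
candidate 2: (m,n)=(1,-2) → π∥ = 1-2·τ ≈ -5.60555, π⊥ = 1-2·τ' ≈ 1.60555 ∉ [0.1, 0.7) ⇒ out
candidate 3: (m,n)=(1,22) → π∥ = 1+22·τ ≈ 73.66106, π⊥ = 1+22·τ' ≈ -5.66106 ∉ [0.1, 0.7) ⇒ out
candidate 4: (m,n)=(-2,-7) → π∥ = -2-7·τ ≈ -25.11943, π⊥ = -2-7·τ' ≈ 0.11943 ∈ [0.1, 0.7) ⇒ IN Λ
candidate 5: (m,n)=(3,6) → π∥ = 3+6·τ ≈ 22.81665, π⊥ = 3+6·τ' ≈ 1.18335 ∉ [0.1, 0.7) ⇒ out
candidate 6: (m,n)=(8,14) → π∥ = 8+14·τ ≈ 54.23886, π⊥ = 8+14·τ' ≈ 3.76114 ∉ [0.1, 0.7) ⇒ out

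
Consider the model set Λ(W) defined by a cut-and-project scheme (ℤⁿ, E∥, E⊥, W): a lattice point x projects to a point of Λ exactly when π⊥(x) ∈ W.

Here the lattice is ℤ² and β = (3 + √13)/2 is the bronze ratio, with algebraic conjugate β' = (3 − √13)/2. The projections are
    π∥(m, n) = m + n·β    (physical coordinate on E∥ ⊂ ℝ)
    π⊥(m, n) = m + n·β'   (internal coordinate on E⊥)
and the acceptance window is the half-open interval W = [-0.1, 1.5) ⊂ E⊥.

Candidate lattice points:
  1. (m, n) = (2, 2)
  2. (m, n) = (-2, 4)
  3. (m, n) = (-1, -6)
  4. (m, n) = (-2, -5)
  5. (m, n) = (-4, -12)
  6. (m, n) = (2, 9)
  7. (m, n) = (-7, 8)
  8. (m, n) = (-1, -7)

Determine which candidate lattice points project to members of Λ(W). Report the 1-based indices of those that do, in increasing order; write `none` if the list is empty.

Compute β' = (3−√13)/2 = -0.3028, so π⊥(m,n) = m -0.3028·n.
[1] lift (2,2): star map gives 1.3944; window check -0.1 ≤ 1.3944 < 1.5 is true → IN Λ
[2] lift (-2,4): star map gives -3.2111; window check -0.1 ≤ -3.2111 < 1.5 is false → out
[3] lift (-1,-6): star map gives 0.8167; window check -0.1 ≤ 0.8167 < 1.5 is true → IN Λ
[4] lift (-2,-5): star map gives -0.4861; window check -0.1 ≤ -0.4861 < 1.5 is false → out
[5] lift (-4,-12): star map gives -0.3667; window check -0.1 ≤ -0.3667 < 1.5 is false → out
[6] lift (2,9): star map gives -0.7250; window check -0.1 ≤ -0.7250 < 1.5 is false → out
[7] lift (-7,8): star map gives -9.4222; window check -0.1 ≤ -9.4222 < 1.5 is false → out
[8] lift (-1,-7): star map gives 1.1194; window check -0.1 ≤ 1.1194 < 1.5 is true → IN Λ

1, 3, 8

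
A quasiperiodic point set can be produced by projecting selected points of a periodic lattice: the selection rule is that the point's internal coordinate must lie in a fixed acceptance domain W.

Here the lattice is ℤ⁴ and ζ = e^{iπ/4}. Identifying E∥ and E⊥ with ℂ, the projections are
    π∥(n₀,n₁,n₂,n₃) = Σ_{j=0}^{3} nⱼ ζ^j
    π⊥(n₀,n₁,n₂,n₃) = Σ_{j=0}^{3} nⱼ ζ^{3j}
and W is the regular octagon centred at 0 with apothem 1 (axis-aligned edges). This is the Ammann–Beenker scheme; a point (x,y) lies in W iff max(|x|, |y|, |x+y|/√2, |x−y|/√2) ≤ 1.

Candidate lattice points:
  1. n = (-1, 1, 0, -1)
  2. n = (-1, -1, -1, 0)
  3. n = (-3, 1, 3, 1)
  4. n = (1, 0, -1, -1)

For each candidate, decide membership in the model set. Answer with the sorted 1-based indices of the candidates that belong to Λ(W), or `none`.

2, 4

π⊥(n) = n₀ + n₁ζ³ + n₂ζ⁶ + n₃ζ⁹ where ζ = e^{iπ/4}.
candidate 1: n = (-1, 1, 0, -1) → π⊥ ≈ (-2.41421, +0.00000); max(|x|,|y|,|x±y|/√2) = 2.41421 > 1 ⇒ ∉ W
candidate 2: n = (-1, -1, -1, 0) → π⊥ ≈ (-0.29289, +0.29289); max(|x|,|y|,|x±y|/√2) = 0.41421 ≤ 1 ⇒ ∈ W
candidate 3: n = (-3, 1, 3, 1) → π⊥ ≈ (-3.00000, -1.58579); max(|x|,|y|,|x±y|/√2) = 3.24264 > 1 ⇒ ∉ W
candidate 4: n = (1, 0, -1, -1) → π⊥ ≈ (+0.29289, +0.29289); max(|x|,|y|,|x±y|/√2) = 0.41421 ≤ 1 ⇒ ∈ W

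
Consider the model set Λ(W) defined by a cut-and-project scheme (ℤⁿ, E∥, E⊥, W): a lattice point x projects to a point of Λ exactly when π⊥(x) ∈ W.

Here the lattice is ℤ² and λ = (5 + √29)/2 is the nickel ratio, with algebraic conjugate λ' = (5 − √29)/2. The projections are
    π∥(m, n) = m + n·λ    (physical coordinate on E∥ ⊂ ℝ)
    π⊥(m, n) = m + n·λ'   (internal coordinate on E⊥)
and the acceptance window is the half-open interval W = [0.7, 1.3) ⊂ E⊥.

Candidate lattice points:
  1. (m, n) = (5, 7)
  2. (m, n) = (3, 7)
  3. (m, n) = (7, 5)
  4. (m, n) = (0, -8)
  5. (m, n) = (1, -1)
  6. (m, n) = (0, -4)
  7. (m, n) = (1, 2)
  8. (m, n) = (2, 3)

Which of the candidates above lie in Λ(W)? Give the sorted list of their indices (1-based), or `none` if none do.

Compute λ' = (5−√29)/2 = -0.192582, so π⊥(m,n) = m -0.192582·n.
#1 (5,7): internal coord 5 + (7)·λ' = +3.651923; +3.651923 ∉ [0.7, 1.3) → out
#2 (3,7): internal coord 3 + (7)·λ' = +1.651923; +1.651923 ∉ [0.7, 1.3) → out
#3 (7,5): internal coord 7 + (5)·λ' = +6.037088; +6.037088 ∉ [0.7, 1.3) → out
#4 (0,-8): internal coord 0 + (-8)·λ' = +1.540659; +1.540659 ∉ [0.7, 1.3) → out
#5 (1,-1): internal coord 1 + (-1)·λ' = +1.192582; +1.192582 ∈ [0.7, 1.3) → IN Λ
#6 (0,-4): internal coord 0 + (-4)·λ' = +0.770330; +0.770330 ∈ [0.7, 1.3) → IN Λ
#7 (1,2): internal coord 1 + (2)·λ' = +0.614835; +0.614835 ∉ [0.7, 1.3) → out
#8 (2,3): internal coord 2 + (3)·λ' = +1.422253; +1.422253 ∉ [0.7, 1.3) → out

5, 6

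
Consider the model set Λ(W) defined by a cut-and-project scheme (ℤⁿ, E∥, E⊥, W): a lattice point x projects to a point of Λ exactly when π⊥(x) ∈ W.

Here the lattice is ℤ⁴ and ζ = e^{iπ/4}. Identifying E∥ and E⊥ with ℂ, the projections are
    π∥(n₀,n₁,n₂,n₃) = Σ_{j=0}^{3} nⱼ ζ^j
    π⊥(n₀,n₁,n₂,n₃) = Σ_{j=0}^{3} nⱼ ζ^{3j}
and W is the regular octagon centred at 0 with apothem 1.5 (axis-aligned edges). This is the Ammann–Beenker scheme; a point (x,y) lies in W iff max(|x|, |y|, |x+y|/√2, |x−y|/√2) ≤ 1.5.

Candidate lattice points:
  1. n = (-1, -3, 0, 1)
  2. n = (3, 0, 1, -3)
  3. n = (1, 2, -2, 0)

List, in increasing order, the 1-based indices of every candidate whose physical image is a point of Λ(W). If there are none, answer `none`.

π⊥(n) = n₀ + n₁ζ³ + n₂ζ⁶ + n₃ζ⁹ where ζ = e^{iπ/4}.
#1 (-1, -3, 0, 1): internal (1.82843, -1.41421); octagon support 2.29289 vs apothem 1.5 → ∉ W
#2 (3, 0, 1, -3): internal (0.87868, -3.12132); octagon support 3.12132 vs apothem 1.5 → ∉ W
#3 (1, 2, -2, 0): internal (-0.41421, 3.41421); octagon support 3.41421 vs apothem 1.5 → ∉ W

none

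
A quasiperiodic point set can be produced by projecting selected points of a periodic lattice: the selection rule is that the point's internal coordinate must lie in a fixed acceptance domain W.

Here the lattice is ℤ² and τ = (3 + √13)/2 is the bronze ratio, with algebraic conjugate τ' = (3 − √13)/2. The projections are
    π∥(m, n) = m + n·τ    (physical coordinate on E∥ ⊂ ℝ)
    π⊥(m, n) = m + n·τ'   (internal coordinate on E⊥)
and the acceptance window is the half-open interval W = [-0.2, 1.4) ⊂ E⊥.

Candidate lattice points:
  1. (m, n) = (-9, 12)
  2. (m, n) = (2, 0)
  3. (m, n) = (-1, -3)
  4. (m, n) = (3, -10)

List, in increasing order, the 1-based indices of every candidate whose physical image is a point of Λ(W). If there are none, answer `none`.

3

Numerically τ ≈ 3.3028 and τ' = −1/τ ≈ -0.3028.
[1] lift (-9,12): star map gives -12.6333; window check -0.2 ≤ -12.6333 < 1.4 is false → out
[2] lift (2,0): star map gives 2.0000; window check -0.2 ≤ 2.0000 < 1.4 is false → out
[3] lift (-1,-3): star map gives -0.0917; window check -0.2 ≤ -0.0917 < 1.4 is true → IN Λ
[4] lift (3,-10): star map gives 6.0278; window check -0.2 ≤ 6.0278 < 1.4 is false → out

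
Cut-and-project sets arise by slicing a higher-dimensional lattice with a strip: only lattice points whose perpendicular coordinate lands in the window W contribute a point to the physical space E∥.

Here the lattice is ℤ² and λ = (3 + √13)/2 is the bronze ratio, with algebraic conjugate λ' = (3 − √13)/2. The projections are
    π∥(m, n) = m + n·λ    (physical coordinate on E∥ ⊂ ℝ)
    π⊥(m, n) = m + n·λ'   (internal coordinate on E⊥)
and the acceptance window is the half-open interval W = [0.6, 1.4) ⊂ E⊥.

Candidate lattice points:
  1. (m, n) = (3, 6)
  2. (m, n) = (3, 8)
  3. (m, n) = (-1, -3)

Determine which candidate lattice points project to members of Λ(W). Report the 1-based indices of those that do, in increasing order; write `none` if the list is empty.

1

Compute λ' = (3−√13)/2 = -0.30278, so π⊥(m,n) = m -0.30278·n.
candidate 1: (m,n)=(3,6) → π∥ = 3+6·λ ≈ 22.81665, π⊥ = 3+6·λ' ≈ 1.18335 ∈ [0.6, 1.4) ⇒ IN Λ
candidate 2: (m,n)=(3,8) → π∥ = 3+8·λ ≈ 29.42221, π⊥ = 3+8·λ' ≈ 0.57779 ∉ [0.6, 1.4) ⇒ out
candidate 3: (m,n)=(-1,-3) → π∥ = -1-3·λ ≈ -10.90833, π⊥ = -1-3·λ' ≈ -0.09167 ∉ [0.6, 1.4) ⇒ out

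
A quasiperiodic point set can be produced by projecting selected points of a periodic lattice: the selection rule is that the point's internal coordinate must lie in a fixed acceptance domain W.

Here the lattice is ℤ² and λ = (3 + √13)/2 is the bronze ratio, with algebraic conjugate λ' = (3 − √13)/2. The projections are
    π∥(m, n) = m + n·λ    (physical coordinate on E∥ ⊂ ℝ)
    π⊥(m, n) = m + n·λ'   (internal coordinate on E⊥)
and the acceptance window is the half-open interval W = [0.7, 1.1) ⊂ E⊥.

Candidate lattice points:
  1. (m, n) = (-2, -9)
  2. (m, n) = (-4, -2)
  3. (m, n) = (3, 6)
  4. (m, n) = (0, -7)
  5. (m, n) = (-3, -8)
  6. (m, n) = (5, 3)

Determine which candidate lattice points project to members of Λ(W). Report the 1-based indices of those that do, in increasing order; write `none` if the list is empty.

Numerically λ ≈ 3.302776 and λ' = −1/λ ≈ -0.302776.
[1] lift (-2,-9): star map gives 0.724981; window check 0.7 ≤ 0.724981 < 1.1 is true → IN Λ
[2] lift (-4,-2): star map gives -3.394449; window check 0.7 ≤ -3.394449 < 1.1 is false → out
[3] lift (3,6): star map gives 1.183346; window check 0.7 ≤ 1.183346 < 1.1 is false → out
[4] lift (0,-7): star map gives 2.119429; window check 0.7 ≤ 2.119429 < 1.1 is false → out
[5] lift (-3,-8): star map gives -0.577795; window check 0.7 ≤ -0.577795 < 1.1 is false → out
[6] lift (5,3): star map gives 4.091673; window check 0.7 ≤ 4.091673 < 1.1 is false → out

1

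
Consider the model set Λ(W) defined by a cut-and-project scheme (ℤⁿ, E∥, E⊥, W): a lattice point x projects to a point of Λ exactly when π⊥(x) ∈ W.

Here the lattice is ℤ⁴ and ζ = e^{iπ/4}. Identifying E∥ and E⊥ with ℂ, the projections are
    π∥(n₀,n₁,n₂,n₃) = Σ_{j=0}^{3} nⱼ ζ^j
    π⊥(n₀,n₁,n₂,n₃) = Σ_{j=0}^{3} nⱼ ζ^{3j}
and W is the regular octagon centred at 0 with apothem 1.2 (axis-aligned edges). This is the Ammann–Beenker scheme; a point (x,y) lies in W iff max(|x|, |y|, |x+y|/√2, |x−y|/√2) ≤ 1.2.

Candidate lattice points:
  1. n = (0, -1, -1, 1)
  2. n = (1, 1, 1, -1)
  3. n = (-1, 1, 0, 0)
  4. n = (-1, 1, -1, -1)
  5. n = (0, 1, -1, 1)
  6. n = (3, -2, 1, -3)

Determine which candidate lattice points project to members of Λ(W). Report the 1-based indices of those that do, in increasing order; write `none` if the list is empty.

2

Internal map: ζ^{3j} for j=0..3 gives (1,0), (−√2/2,√2/2), (0,−1), (√2/2,√2/2).
#1 (0, -1, -1, 1): internal (1.4142, 1.0000); octagon support 1.7071 vs apothem 1.2 → ∉ W
#2 (1, 1, 1, -1): internal (-0.4142, -1.0000); octagon support 1.0000 vs apothem 1.2 → ∈ W
#3 (-1, 1, 0, 0): internal (-1.7071, 0.7071); octagon support 1.7071 vs apothem 1.2 → ∉ W
#4 (-1, 1, -1, -1): internal (-2.4142, 1.0000); octagon support 2.4142 vs apothem 1.2 → ∉ W
#5 (0, 1, -1, 1): internal (0.0000, 2.4142); octagon support 2.4142 vs apothem 1.2 → ∉ W
#6 (3, -2, 1, -3): internal (2.2929, -4.5355); octagon support 4.8284 vs apothem 1.2 → ∉ W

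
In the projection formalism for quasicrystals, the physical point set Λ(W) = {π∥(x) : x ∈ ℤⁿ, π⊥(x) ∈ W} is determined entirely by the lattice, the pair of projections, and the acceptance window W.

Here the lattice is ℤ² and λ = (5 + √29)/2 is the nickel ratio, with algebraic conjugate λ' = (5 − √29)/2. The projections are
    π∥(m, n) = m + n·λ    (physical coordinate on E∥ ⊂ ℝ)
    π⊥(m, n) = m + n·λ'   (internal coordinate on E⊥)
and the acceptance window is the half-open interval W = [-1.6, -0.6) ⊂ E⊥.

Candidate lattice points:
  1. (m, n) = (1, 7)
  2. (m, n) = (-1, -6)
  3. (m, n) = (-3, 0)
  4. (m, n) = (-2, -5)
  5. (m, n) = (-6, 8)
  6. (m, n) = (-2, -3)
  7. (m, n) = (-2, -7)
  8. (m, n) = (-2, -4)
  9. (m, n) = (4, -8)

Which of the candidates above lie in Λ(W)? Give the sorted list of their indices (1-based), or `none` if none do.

Compute λ' = (5−√29)/2 = -0.192582, so π⊥(m,n) = m -0.192582·n.
candidate 1: (m,n)=(1,7) → π∥ = 1+7·λ ≈ 37.348077, π⊥ = 1+7·λ' ≈ -0.348077 ∉ [-1.6, -0.6) ⇒ out
candidate 2: (m,n)=(-1,-6) → π∥ = -1-6·λ ≈ -32.155494, π⊥ = -1-6·λ' ≈ 0.155494 ∉ [-1.6, -0.6) ⇒ out
candidate 3: (m,n)=(-3,0) → π∥ = -3+0·λ ≈ -3.000000, π⊥ = -3+0·λ' ≈ -3.000000 ∉ [-1.6, -0.6) ⇒ out
candidate 4: (m,n)=(-2,-5) → π∥ = -2-5·λ ≈ -27.962912, π⊥ = -2-5·λ' ≈ -1.037088 ∈ [-1.6, -0.6) ⇒ IN Λ
candidate 5: (m,n)=(-6,8) → π∥ = -6+8·λ ≈ 35.540659, π⊥ = -6+8·λ' ≈ -7.540659 ∉ [-1.6, -0.6) ⇒ out
candidate 6: (m,n)=(-2,-3) → π∥ = -2-3·λ ≈ -17.577747, π⊥ = -2-3·λ' ≈ -1.422253 ∈ [-1.6, -0.6) ⇒ IN Λ
candidate 7: (m,n)=(-2,-7) → π∥ = -2-7·λ ≈ -38.348077, π⊥ = -2-7·λ' ≈ -0.651923 ∈ [-1.6, -0.6) ⇒ IN Λ
candidate 8: (m,n)=(-2,-4) → π∥ = -2-4·λ ≈ -22.770330, π⊥ = -2-4·λ' ≈ -1.229670 ∈ [-1.6, -0.6) ⇒ IN Λ
candidate 9: (m,n)=(4,-8) → π∥ = 4-8·λ ≈ -37.540659, π⊥ = 4-8·λ' ≈ 5.540659 ∉ [-1.6, -0.6) ⇒ out

4, 6, 7, 8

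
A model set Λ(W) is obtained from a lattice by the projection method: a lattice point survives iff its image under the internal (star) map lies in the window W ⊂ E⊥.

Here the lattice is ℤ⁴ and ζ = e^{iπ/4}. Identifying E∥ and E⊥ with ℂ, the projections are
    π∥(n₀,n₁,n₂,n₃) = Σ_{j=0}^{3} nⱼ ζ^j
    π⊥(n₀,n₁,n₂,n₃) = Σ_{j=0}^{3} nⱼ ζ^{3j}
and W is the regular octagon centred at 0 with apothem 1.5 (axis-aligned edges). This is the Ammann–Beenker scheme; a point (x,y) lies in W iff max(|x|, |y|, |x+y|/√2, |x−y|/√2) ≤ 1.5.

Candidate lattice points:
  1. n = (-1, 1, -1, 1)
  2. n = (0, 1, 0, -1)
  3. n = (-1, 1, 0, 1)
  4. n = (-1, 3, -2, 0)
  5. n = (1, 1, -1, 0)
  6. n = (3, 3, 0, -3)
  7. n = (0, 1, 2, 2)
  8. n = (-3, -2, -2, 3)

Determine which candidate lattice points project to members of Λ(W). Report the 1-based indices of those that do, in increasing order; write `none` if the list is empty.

With ζ = e^{iπ/4} the internal vectors are ζ^0,ζ^3,ζ^6,ζ^9.
candidate 1: n = (-1, 1, -1, 1) → π⊥ ≈ (-1.00000, +2.41421); max(|x|,|y|,|x±y|/√2) = 2.41421 > 1.5 ⇒ ∉ W
candidate 2: n = (0, 1, 0, -1) → π⊥ ≈ (-1.41421, +0.00000); max(|x|,|y|,|x±y|/√2) = 1.41421 ≤ 1.5 ⇒ ∈ W
candidate 3: n = (-1, 1, 0, 1) → π⊥ ≈ (-1.00000, +1.41421); max(|x|,|y|,|x±y|/√2) = 1.70711 > 1.5 ⇒ ∉ W
candidate 4: n = (-1, 3, -2, 0) → π⊥ ≈ (-3.12132, +4.12132); max(|x|,|y|,|x±y|/√2) = 5.12132 > 1.5 ⇒ ∉ W
candidate 5: n = (1, 1, -1, 0) → π⊥ ≈ (+0.29289, +1.70711); max(|x|,|y|,|x±y|/√2) = 1.70711 > 1.5 ⇒ ∉ W
candidate 6: n = (3, 3, 0, -3) → π⊥ ≈ (-1.24264, +0.00000); max(|x|,|y|,|x±y|/√2) = 1.24264 ≤ 1.5 ⇒ ∈ W
candidate 7: n = (0, 1, 2, 2) → π⊥ ≈ (+0.70711, +0.12132); max(|x|,|y|,|x±y|/√2) = 0.70711 ≤ 1.5 ⇒ ∈ W
candidate 8: n = (-3, -2, -2, 3) → π⊥ ≈ (+0.53553, +2.70711); max(|x|,|y|,|x±y|/√2) = 2.70711 > 1.5 ⇒ ∉ W

2, 6, 7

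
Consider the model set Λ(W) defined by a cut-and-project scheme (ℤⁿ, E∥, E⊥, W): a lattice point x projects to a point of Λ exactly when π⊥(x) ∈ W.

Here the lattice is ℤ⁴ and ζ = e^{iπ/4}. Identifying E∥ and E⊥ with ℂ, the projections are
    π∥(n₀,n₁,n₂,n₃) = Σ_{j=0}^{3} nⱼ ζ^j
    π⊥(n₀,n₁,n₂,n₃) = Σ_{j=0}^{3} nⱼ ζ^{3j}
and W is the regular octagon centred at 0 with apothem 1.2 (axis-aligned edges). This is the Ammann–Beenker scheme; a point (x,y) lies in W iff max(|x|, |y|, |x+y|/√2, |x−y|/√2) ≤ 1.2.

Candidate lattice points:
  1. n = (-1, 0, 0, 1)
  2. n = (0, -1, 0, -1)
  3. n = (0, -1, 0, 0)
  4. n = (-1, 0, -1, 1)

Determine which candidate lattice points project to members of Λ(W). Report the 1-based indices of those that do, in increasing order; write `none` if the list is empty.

1, 3

With ζ = e^{iπ/4} the internal vectors are ζ^0,ζ^3,ζ^6,ζ^9.
#1 (-1, 0, 0, 1): internal (-0.2929, 0.7071); octagon support 0.7071 vs apothem 1.2 → ∈ W
#2 (0, -1, 0, -1): internal (0.0000, -1.4142); octagon support 1.4142 vs apothem 1.2 → ∉ W
#3 (0, -1, 0, 0): internal (0.7071, -0.7071); octagon support 1.0000 vs apothem 1.2 → ∈ W
#4 (-1, 0, -1, 1): internal (-0.2929, 1.7071); octagon support 1.7071 vs apothem 1.2 → ∉ W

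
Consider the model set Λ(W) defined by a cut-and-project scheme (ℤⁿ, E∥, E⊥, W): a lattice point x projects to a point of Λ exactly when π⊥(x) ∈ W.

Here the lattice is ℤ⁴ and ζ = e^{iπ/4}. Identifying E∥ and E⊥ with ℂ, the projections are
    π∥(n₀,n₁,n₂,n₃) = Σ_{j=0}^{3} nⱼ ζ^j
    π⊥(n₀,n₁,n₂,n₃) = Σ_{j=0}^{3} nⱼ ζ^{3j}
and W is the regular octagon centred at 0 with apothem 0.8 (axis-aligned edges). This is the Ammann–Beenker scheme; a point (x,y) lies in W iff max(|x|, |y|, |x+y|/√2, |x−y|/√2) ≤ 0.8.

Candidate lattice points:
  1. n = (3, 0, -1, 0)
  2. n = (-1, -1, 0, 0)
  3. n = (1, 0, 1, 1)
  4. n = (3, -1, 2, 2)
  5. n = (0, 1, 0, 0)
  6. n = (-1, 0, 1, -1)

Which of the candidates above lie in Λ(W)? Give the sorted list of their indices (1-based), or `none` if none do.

π⊥(n) = n₀ + n₁ζ³ + n₂ζ⁶ + n₃ζ⁹ where ζ = e^{iπ/4}.
candidate 1: n = (3, 0, -1, 0) → π⊥ ≈ (+3.0000, +1.0000); max(|x|,|y|,|x±y|/√2) = 3.0000 > 0.8 ⇒ ∉ W
candidate 2: n = (-1, -1, 0, 0) → π⊥ ≈ (-0.2929, -0.7071); max(|x|,|y|,|x±y|/√2) = 0.7071 ≤ 0.8 ⇒ ∈ W
candidate 3: n = (1, 0, 1, 1) → π⊥ ≈ (+1.7071, -0.2929); max(|x|,|y|,|x±y|/√2) = 1.7071 > 0.8 ⇒ ∉ W
candidate 4: n = (3, -1, 2, 2) → π⊥ ≈ (+5.1213, -1.2929); max(|x|,|y|,|x±y|/√2) = 5.1213 > 0.8 ⇒ ∉ W
candidate 5: n = (0, 1, 0, 0) → π⊥ ≈ (-0.7071, +0.7071); max(|x|,|y|,|x±y|/√2) = 1.0000 > 0.8 ⇒ ∉ W
candidate 6: n = (-1, 0, 1, -1) → π⊥ ≈ (-1.7071, -1.7071); max(|x|,|y|,|x±y|/√2) = 2.4142 > 0.8 ⇒ ∉ W

2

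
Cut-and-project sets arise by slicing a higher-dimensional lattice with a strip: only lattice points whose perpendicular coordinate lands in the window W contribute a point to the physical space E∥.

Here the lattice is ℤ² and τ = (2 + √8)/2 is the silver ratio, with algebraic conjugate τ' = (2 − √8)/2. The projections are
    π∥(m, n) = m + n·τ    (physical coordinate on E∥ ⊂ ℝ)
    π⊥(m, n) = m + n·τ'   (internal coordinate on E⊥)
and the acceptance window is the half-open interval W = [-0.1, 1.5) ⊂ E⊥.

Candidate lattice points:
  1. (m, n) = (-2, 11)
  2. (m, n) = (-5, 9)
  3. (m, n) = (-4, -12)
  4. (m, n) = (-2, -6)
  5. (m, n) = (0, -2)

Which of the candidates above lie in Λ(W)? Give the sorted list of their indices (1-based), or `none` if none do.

Compute τ' = (2−√8)/2 = -0.414214, so π⊥(m,n) = m -0.414214·n.
candidate 1: (m,n)=(-2,11) → π∥ = -2+11·τ ≈ 24.556349, π⊥ = -2+11·τ' ≈ -6.556349 ∉ [-0.1, 1.5) ⇒ out
candidate 2: (m,n)=(-5,9) → π∥ = -5+9·τ ≈ 16.727922, π⊥ = -5+9·τ' ≈ -8.727922 ∉ [-0.1, 1.5) ⇒ out
candidate 3: (m,n)=(-4,-12) → π∥ = -4-12·τ ≈ -32.970563, π⊥ = -4-12·τ' ≈ 0.970563 ∈ [-0.1, 1.5) ⇒ IN Λ
candidate 4: (m,n)=(-2,-6) → π∥ = -2-6·τ ≈ -16.485281, π⊥ = -2-6·τ' ≈ 0.485281 ∈ [-0.1, 1.5) ⇒ IN Λ
candidate 5: (m,n)=(0,-2) → π∥ = 0-2·τ ≈ -4.828427, π⊥ = 0-2·τ' ≈ 0.828427 ∈ [-0.1, 1.5) ⇒ IN Λ

3, 4, 5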